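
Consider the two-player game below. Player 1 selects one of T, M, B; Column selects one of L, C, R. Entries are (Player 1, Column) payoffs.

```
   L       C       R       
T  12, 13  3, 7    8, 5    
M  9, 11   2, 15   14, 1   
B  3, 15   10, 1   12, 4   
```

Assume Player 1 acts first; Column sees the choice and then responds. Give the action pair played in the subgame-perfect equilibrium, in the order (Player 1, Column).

Work backward from Column's decision.
- T → Column plays L (best of 13, 7, 5); Player 1 gets 12.
- M → Column plays C (best of 11, 15, 1); Player 1 gets 2.
- B → Column plays L (best of 15, 1, 4); Player 1 gets 3.
Maximizing over 12, 2, 3, Player 1 chooses T. Subgame-perfect outcome: (T, L) with payoffs (12, 13).

(T, L)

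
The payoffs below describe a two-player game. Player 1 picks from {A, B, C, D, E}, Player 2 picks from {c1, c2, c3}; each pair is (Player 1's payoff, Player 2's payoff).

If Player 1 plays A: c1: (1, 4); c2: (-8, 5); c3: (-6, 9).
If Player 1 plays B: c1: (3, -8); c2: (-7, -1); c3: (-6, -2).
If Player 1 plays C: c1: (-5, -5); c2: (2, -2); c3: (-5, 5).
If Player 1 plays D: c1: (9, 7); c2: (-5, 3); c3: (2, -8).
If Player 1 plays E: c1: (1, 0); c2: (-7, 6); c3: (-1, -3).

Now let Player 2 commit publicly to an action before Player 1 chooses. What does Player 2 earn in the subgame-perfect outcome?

Player 1 best-responds to each possible Player 2 move:
- c1: Player 1 compares 1, 3, -5, 9, 1 and picks D; Player 2 would get 7.
- c2: Player 1 compares -8, -7, 2, -5, -7 and picks C; Player 2 would get -2.
- c3: Player 1 compares -6, -6, -5, 2, -1 and picks D; Player 2 would get -8.
Among 7, -2, -8, the best is 7 at c1. Subgame-perfect outcome: (D, c1) with payoffs (9, 7).

7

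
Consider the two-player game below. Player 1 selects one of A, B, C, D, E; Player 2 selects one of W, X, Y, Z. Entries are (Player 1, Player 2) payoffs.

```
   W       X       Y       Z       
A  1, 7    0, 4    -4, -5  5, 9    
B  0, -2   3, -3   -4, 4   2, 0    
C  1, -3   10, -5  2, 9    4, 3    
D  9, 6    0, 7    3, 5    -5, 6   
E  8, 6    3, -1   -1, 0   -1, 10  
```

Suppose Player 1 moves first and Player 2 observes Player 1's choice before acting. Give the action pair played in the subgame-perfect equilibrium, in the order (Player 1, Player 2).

(A, Z)

Solve by backward induction (Player 1 leads).
- A: Player 2 compares 7, 4, -5, 9 and picks Z; Player 1 would get 5.
- B: Player 2 compares -2, -3, 4, 0 and picks Y; Player 1 would get -4.
- C: Player 2 compares -3, -5, 9, 3 and picks Y; Player 1 would get 2.
- D: Player 2 compares 6, 7, 5, 6 and picks X; Player 1 would get 0.
- E: Player 2 compares 6, -1, 0, 10 and picks Z; Player 1 would get -1.
Among 5, -4, 2, 0, -1, the best is 5 at A. Subgame-perfect outcome: (A, Z) with payoffs (5, 9).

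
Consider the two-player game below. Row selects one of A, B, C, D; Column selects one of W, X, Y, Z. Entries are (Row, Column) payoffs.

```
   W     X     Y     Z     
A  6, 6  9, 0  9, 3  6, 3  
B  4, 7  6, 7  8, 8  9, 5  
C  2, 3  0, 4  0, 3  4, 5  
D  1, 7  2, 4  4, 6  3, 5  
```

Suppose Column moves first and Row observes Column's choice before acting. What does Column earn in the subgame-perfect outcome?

6

Work backward from Row's decision.
- W: Row compares 6, 4, 2, 1 and picks A; Column would get 6.
- X: Row compares 9, 6, 0, 2 and picks A; Column would get 0.
- Y: Row compares 9, 8, 0, 4 and picks A; Column would get 3.
- Z: Row compares 6, 9, 4, 3 and picks B; Column would get 5.
Maximizing over 6, 0, 3, 5, Column chooses W. Subgame-perfect outcome: (A, W) with payoffs (6, 6).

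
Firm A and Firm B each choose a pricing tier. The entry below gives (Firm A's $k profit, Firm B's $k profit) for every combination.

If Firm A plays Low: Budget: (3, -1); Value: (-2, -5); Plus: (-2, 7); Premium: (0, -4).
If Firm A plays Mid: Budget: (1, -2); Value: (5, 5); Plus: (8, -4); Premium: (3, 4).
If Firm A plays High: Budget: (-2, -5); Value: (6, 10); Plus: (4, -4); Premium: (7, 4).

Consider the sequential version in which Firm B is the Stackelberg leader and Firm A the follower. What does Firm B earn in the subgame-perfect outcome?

Solve by backward induction (Firm B leads).
- Budget → Firm A plays Low (best of 3, 1, -2); Firm B gets -1.
- Value → Firm A plays High (best of -2, 5, 6); Firm B gets 10.
- Plus → Firm A plays Mid (best of -2, 8, 4); Firm B gets -4.
- Premium → Firm A plays High (best of 0, 3, 7); Firm B gets 4.
Maximizing over -1, 10, -4, 4, Firm B chooses Value. Subgame-perfect outcome: (High, Value) with payoffs (6, 10).

10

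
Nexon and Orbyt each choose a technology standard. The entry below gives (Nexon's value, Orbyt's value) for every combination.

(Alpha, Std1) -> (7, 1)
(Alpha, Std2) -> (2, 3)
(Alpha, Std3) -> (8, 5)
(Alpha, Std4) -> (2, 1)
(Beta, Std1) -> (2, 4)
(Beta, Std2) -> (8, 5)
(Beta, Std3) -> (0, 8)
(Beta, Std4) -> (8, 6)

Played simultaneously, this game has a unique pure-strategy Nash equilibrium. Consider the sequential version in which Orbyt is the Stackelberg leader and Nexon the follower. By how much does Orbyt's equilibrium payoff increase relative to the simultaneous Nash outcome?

1

Solve by backward induction (Orbyt leads).
- Std1 → Nexon plays Alpha (best of 7, 2); Orbyt gets 1.
- Std2 → Nexon plays Beta (best of 2, 8); Orbyt gets 5.
- Std3 → Nexon plays Alpha (best of 8, 0); Orbyt gets 5.
- Std4 → Nexon plays Beta (best of 2, 8); Orbyt gets 6.
Among 1, 5, 5, 6, the best is 6 at Std4. Subgame-perfect outcome: (Beta, Std4) with payoffs (8, 6).
Under simultaneous play:
Nexon's best replies: Std1→Alpha; Std2→Beta; Std3→Alpha; Std4→Beta.
Orbyt's best replies: Alpha→Std3; Beta→Std3.
Only (Alpha, Std3) has each player best-responding; Nash payoffs (8, 5).
Orbyt's commitment gain: 6 − 5 = 1.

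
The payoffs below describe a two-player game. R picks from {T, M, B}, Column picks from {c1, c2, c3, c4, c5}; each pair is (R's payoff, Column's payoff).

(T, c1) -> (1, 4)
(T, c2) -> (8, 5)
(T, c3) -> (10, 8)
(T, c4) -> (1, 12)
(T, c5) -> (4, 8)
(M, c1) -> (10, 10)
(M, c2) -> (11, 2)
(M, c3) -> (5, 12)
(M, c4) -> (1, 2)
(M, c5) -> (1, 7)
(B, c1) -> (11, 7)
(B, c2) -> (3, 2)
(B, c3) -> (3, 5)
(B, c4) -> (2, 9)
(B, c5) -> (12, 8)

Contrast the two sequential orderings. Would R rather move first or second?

If R leads: Column's best replies are T→c4, M→c3, B→c4; R's induced payoffs 1, 5, 2; outcome (M, c3), payoffs (5, 12).
If Column leads: R's best replies are c1→B, c2→M, c3→T, c4→B, c5→B; Column's induced payoffs 7, 2, 8, 9, 8; outcome (B, c4), payoffs (2, 9).
R gets 5 moving first and 2 moving second, so R prefers to move first.

first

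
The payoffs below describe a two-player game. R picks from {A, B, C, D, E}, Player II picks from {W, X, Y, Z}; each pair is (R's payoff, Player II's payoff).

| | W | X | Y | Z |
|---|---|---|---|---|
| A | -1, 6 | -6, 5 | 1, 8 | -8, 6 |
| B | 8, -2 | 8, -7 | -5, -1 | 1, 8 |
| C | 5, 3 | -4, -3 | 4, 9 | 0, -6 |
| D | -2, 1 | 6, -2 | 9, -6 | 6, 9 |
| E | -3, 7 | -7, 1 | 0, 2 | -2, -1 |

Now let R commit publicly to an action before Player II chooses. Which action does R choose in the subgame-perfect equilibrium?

D

Player II best-responds to each possible R move:
- A → Player II plays Y (best of 6, 5, 8, 6); R gets 1.
- B → Player II plays Z (best of -2, -7, -1, 8); R gets 1.
- C → Player II plays Y (best of 3, -3, 9, -6); R gets 4.
- D → Player II plays Z (best of 1, -2, -6, 9); R gets 6.
- E → Player II plays W (best of 7, 1, 2, -1); R gets -3.
Among 1, 1, 4, 6, -3, the best is 6 at D. Subgame-perfect outcome: (D, Z) with payoffs (6, 9).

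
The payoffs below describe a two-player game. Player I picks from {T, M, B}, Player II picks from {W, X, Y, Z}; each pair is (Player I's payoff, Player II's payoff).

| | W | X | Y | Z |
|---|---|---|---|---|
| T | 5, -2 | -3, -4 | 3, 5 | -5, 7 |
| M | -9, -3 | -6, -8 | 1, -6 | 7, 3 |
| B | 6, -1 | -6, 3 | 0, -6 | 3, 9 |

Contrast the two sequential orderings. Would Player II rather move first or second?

If Player I leads: Player II's best replies are T→Z, M→Z, B→Z; Player I's induced payoffs -5, 7, 3; outcome (M, Z), payoffs (7, 3).
If Player II leads: Player I's best replies are W→B, X→T, Y→T, Z→M; Player II's induced payoffs -1, -4, 5, 3; outcome (T, Y), payoffs (3, 5).
Player II gets 5 moving first and 3 moving second, so Player II prefers to move first.

first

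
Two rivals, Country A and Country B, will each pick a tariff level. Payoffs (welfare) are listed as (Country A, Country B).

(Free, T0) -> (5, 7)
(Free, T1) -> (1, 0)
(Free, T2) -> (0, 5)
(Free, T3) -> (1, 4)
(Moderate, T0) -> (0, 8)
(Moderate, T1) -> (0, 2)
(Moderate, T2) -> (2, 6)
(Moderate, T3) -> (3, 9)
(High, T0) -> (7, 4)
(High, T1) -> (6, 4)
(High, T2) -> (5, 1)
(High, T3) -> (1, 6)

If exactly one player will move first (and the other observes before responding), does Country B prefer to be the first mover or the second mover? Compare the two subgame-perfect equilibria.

If Country A leads: Country B's best replies are Free→T0, Moderate→T3, High→T3; Country A's induced payoffs 5, 3, 1; outcome (Free, T0), payoffs (5, 7).
If Country B leads: Country A's best replies are T0→High, T1→High, T2→High, T3→Moderate; Country B's induced payoffs 4, 4, 1, 9; outcome (Moderate, T3), payoffs (3, 9).
Country B gets 9 moving first and 7 moving second, so Country B prefers to move first.

first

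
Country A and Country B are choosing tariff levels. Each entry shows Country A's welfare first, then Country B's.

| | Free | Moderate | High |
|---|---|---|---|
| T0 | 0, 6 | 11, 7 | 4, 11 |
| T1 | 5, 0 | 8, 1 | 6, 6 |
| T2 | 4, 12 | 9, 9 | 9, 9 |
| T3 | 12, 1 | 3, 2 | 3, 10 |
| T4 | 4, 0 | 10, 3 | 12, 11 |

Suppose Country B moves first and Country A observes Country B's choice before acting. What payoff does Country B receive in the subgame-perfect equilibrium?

11

Backward induction with Country B moving first.
- Free: Country A compares 0, 5, 4, 12, 4 and picks T3; Country B would get 1.
- Moderate: Country A compares 11, 8, 9, 3, 10 and picks T0; Country B would get 7.
- High: Country A compares 4, 6, 9, 3, 12 and picks T4; Country B would get 11.
Maximizing over 1, 7, 11, Country B chooses High. Subgame-perfect outcome: (T4, High) with payoffs (12, 11).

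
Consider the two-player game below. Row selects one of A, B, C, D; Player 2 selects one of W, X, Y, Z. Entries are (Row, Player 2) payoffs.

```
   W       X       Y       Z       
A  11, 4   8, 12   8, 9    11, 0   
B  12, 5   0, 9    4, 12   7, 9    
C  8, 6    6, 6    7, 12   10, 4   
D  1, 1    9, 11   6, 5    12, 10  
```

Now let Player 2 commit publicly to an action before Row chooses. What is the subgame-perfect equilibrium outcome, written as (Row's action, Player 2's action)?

(D, X)

Backward induction with Player 2 moving first.
- W: BR = B, leader payoff 5.
- X: BR = D, leader payoff 11.
- Y: BR = A, leader payoff 9.
- Z: BR = D, leader payoff 10.
Among 5, 11, 9, 10, the best is 11 at X. Subgame-perfect outcome: (D, X) with payoffs (9, 11).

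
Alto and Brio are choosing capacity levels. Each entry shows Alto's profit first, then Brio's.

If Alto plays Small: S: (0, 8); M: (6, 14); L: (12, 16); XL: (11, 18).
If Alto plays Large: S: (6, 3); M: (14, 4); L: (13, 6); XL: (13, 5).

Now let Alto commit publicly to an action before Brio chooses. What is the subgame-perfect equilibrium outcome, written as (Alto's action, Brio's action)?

Backward induction with Alto moving first.
- Small: BR = XL, leader payoff 11.
- Large: BR = L, leader payoff 13.
Alto's induced payoffs are 11, 13, so Alto commits to Large. Subgame-perfect outcome: (Large, L) with payoffs (13, 6).

(Large, L)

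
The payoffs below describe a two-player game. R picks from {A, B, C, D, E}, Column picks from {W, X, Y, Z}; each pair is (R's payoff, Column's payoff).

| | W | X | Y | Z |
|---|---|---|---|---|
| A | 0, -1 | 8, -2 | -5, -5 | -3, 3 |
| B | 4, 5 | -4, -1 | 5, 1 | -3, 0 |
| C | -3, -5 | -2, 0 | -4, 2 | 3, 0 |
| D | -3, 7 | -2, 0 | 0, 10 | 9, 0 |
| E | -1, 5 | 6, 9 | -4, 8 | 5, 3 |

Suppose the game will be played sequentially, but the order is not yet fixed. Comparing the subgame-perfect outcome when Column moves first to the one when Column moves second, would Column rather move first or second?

second

If R leads: Column's best replies are A→Z, B→W, C→Y, D→Y, E→X; R's induced payoffs -3, 4, -4, 0, 6; outcome (E, X), payoffs (6, 9).
If Column leads: R's best replies are W→B, X→A, Y→B, Z→D; Column's induced payoffs 5, -2, 1, 0; outcome (B, W), payoffs (4, 5).
Column gets 5 moving first and 9 moving second, so Column prefers to move second.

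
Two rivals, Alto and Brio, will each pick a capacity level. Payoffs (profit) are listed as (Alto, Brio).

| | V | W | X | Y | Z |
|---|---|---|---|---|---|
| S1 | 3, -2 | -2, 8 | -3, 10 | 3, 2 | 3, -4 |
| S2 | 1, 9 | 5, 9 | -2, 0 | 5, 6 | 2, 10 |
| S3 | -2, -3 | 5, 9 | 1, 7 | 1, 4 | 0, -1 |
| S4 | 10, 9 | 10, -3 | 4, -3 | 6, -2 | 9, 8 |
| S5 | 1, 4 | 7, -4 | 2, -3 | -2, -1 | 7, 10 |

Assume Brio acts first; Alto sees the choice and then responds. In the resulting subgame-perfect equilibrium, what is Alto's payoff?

10

Work backward from Alto's decision.
- V → Alto plays S4 (best of 3, 1, -2, 10, 1); Brio gets 9.
- W → Alto plays S4 (best of -2, 5, 5, 10, 7); Brio gets -3.
- X → Alto plays S4 (best of -3, -2, 1, 4, 2); Brio gets -3.
- Y → Alto plays S4 (best of 3, 5, 1, 6, -2); Brio gets -2.
- Z → Alto plays S4 (best of 3, 2, 0, 9, 7); Brio gets 8.
Maximizing over 9, -3, -3, -2, 8, Brio chooses V. Subgame-perfect outcome: (S4, V) with payoffs (10, 9).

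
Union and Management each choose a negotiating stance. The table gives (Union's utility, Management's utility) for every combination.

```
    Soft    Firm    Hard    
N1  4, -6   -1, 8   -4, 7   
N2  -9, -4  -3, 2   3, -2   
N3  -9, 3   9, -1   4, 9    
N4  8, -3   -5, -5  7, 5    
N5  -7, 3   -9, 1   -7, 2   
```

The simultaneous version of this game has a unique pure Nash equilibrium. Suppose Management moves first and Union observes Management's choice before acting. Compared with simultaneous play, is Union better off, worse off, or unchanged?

unchanged

Backward induction with Management moving first.
- Soft → Union plays N4 (best of 4, -9, -9, 8, -7); Management gets -3.
- Firm → Union plays N3 (best of -1, -3, 9, -5, -9); Management gets -1.
- Hard → Union plays N4 (best of -4, 3, 4, 7, -7); Management gets 5.
Management's induced payoffs are -3, -1, 5, so Management commits to Hard. Subgame-perfect outcome: (N4, Hard) with payoffs (7, 5).
Now find the simultaneous Nash equilibrium.
Union's best replies: Soft→N4; Firm→N3; Hard→N4.
Management's best replies: N1→Firm; N2→Firm; N3→Hard; N4→Hard; N5→Soft.
The unique mutual best reply is (N4, Hard), giving (7, 5).
Union earns 7 sequentially versus 7 at the Nash outcome: unchanged.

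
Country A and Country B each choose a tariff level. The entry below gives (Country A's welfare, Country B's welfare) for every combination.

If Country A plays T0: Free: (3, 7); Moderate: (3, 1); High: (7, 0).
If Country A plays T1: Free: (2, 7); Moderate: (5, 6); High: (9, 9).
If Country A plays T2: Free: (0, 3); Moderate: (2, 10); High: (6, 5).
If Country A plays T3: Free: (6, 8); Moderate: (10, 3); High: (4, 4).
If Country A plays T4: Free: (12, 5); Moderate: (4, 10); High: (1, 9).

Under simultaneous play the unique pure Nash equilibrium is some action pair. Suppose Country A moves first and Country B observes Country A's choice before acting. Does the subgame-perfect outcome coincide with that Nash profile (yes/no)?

Backward induction with Country A moving first.
- T0: Country B compares 7, 1, 0 and picks Free; Country A would get 3.
- T1: Country B compares 7, 6, 9 and picks High; Country A would get 9.
- T2: Country B compares 3, 10, 5 and picks Moderate; Country A would get 2.
- T3: Country B compares 8, 3, 4 and picks Free; Country A would get 6.
- T4: Country B compares 5, 10, 9 and picks Moderate; Country A would get 4.
Maximizing over 3, 9, 2, 6, 4, Country A chooses T1. Subgame-perfect outcome: (T1, High) with payoffs (9, 9).
Under simultaneous play:
Country A's best replies: Free→T4; Moderate→T3; High→T1.
Country B's best replies: T0→Free; T1→High; T2→Moderate; T3→Free; T4→Moderate.
Only (T1, High) has each player best-responding; Nash payoffs (9, 9).
Sequential outcome (T1, High) coincides with the Nash profile (T1, High).

yes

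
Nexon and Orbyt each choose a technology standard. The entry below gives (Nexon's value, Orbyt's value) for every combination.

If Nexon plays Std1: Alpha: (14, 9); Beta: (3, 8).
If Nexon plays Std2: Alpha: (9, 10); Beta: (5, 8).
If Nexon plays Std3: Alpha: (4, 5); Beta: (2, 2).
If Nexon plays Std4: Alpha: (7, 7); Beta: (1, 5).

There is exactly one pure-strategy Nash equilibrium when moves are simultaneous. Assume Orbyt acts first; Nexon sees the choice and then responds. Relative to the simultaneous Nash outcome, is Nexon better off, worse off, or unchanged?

unchanged

Nexon best-responds to each possible Orbyt move:
- Alpha: Nexon compares 14, 9, 4, 7 and picks Std1; Orbyt would get 9.
- Beta: Nexon compares 3, 5, 2, 1 and picks Std2; Orbyt would get 8.
Maximizing over 9, 8, Orbyt chooses Alpha. Subgame-perfect outcome: (Std1, Alpha) with payoffs (14, 9).
Under simultaneous play:
Nexon's best replies: Alpha→Std1; Beta→Std2.
Orbyt's best replies: Std1→Alpha; Std2→Alpha; Std3→Alpha; Std4→Alpha.
Only (Std1, Alpha) has each player best-responding; Nash payoffs (14, 9).
Nexon earns 14 sequentially versus 14 at the Nash outcome: unchanged.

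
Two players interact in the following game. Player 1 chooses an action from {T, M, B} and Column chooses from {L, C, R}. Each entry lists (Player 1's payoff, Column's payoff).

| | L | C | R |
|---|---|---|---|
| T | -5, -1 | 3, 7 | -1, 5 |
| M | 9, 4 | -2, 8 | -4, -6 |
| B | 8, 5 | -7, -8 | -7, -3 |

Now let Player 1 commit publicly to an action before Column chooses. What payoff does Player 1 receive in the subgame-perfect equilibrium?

8

Solve by backward induction (Player 1 leads).
- T → Column plays C (best of -1, 7, 5); Player 1 gets 3.
- M → Column plays C (best of 4, 8, -6); Player 1 gets -2.
- B → Column plays L (best of 5, -8, -3); Player 1 gets 8.
Player 1's induced payoffs are 3, -2, 8, so Player 1 commits to B. Subgame-perfect outcome: (B, L) with payoffs (8, 5).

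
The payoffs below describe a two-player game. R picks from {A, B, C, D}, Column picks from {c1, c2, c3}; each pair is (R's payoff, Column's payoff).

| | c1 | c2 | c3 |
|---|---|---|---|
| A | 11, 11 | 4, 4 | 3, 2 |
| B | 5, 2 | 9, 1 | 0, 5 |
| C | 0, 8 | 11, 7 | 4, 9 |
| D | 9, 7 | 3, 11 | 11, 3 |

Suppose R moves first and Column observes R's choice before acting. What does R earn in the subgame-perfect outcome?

11

Work backward from Column's decision.
- A: Column compares 11, 4, 2 and picks c1; R would get 11.
- B: Column compares 2, 1, 5 and picks c3; R would get 0.
- C: Column compares 8, 7, 9 and picks c3; R would get 4.
- D: Column compares 7, 11, 3 and picks c2; R would get 3.
Among 11, 0, 4, 3, the best is 11 at A. Subgame-perfect outcome: (A, c1) with payoffs (11, 11).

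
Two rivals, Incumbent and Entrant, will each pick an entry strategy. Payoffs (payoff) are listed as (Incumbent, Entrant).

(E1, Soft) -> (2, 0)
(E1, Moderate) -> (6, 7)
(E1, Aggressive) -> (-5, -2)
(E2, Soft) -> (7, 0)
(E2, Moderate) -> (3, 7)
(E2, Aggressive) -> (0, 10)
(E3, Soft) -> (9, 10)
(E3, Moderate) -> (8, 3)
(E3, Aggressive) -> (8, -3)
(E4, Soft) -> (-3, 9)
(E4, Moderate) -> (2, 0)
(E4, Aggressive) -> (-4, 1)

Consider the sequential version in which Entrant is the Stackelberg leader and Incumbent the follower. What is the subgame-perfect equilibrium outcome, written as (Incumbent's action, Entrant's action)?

(E3, Soft)

Backward induction with Entrant moving first.
- Soft: Incumbent compares 2, 7, 9, -3 and picks E3; Entrant would get 10.
- Moderate: Incumbent compares 6, 3, 8, 2 and picks E3; Entrant would get 3.
- Aggressive: Incumbent compares -5, 0, 8, -4 and picks E3; Entrant would get -3.
Entrant's induced payoffs are 10, 3, -3, so Entrant commits to Soft. Subgame-perfect outcome: (E3, Soft) with payoffs (9, 10).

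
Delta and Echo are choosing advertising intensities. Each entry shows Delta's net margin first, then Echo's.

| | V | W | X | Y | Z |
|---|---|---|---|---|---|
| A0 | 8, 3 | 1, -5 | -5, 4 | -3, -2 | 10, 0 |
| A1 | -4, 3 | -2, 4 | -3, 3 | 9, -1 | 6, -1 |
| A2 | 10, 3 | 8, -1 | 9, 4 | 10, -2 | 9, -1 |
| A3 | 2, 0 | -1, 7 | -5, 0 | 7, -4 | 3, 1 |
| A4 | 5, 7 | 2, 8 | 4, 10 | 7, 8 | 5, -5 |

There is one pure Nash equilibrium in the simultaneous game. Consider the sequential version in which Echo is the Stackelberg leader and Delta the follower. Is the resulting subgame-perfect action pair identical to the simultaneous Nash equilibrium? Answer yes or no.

Delta best-responds to each possible Echo move:
- V: Delta compares 8, -4, 10, 2, 5 and picks A2; Echo would get 3.
- W: Delta compares 1, -2, 8, -1, 2 and picks A2; Echo would get -1.
- X: Delta compares -5, -3, 9, -5, 4 and picks A2; Echo would get 4.
- Y: Delta compares -3, 9, 10, 7, 7 and picks A2; Echo would get -2.
- Z: Delta compares 10, 6, 9, 3, 5 and picks A0; Echo would get 0.
Among 3, -1, 4, -2, 0, the best is 4 at X. Subgame-perfect outcome: (A2, X) with payoffs (9, 4).
Now find the simultaneous Nash equilibrium.
Delta's best replies: V→A2; W→A2; X→A2; Y→A2; Z→A0.
Echo's best replies: A0→X; A1→W; A2→X; A3→W; A4→X.
The unique mutual best reply is (A2, X), giving (9, 4).
Sequential outcome (A2, X) coincides with the Nash profile (A2, X).

yes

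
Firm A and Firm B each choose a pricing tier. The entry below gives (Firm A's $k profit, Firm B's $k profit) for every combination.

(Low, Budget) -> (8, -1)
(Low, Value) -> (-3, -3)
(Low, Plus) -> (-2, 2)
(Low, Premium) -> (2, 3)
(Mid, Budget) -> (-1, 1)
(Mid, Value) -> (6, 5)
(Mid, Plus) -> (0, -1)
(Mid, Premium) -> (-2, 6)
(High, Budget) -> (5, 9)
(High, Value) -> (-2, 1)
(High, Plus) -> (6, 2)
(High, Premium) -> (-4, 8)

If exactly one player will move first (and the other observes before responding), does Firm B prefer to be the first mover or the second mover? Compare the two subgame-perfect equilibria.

second

If Firm A leads: Firm B's best replies are Low→Premium, Mid→Premium, High→Budget; Firm A's induced payoffs 2, -2, 5; outcome (High, Budget), payoffs (5, 9).
If Firm B leads: Firm A's best replies are Budget→Low, Value→Mid, Plus→High, Premium→Low; Firm B's induced payoffs -1, 5, 2, 3; outcome (Mid, Value), payoffs (6, 5).
Firm B gets 5 moving first and 9 moving second, so Firm B prefers to move second.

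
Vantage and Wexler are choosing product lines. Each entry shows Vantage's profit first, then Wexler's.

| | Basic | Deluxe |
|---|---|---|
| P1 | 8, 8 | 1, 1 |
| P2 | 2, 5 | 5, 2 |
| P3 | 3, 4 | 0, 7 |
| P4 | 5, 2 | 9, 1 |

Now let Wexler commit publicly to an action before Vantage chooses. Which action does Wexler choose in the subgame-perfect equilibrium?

Basic

Vantage best-responds to each possible Wexler move:
- Basic: BR = P1, leader payoff 8.
- Deluxe: BR = P4, leader payoff 1.
Among 8, 1, the best is 8 at Basic. Subgame-perfect outcome: (P1, Basic) with payoffs (8, 8).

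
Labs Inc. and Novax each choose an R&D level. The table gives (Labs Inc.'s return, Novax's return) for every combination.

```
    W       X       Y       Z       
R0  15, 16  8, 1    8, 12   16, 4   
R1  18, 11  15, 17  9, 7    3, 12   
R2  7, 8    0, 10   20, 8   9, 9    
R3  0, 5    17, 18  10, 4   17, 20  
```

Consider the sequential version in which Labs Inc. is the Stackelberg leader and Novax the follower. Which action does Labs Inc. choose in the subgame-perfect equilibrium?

R3

Backward induction with Labs Inc. moving first.
- R0: BR = W, leader payoff 15.
- R1: BR = X, leader payoff 15.
- R2: BR = X, leader payoff 0.
- R3: BR = Z, leader payoff 17.
Maximizing over 15, 15, 0, 17, Labs Inc. chooses R3. Subgame-perfect outcome: (R3, Z) with payoffs (17, 20).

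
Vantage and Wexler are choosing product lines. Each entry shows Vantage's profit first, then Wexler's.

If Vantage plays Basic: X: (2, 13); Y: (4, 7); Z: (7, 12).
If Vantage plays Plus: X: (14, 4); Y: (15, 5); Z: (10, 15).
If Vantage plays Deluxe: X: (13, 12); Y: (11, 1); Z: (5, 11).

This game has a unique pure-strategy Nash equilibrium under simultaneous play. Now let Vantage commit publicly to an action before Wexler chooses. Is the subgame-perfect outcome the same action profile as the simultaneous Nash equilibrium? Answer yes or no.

no

Backward induction with Vantage moving first.
- Basic: Wexler compares 13, 7, 12 and picks X; Vantage would get 2.
- Plus: Wexler compares 4, 5, 15 and picks Z; Vantage would get 10.
- Deluxe: Wexler compares 12, 1, 11 and picks X; Vantage would get 13.
Maximizing over 2, 10, 13, Vantage chooses Deluxe. Subgame-perfect outcome: (Deluxe, X) with payoffs (13, 12).
Now find the simultaneous Nash equilibrium.
Vantage's best replies: X→Plus; Y→Plus; Z→Plus.
Wexler's best replies: Basic→X; Plus→Z; Deluxe→X.
Only (Plus, Z) has each player best-responding; Nash payoffs (10, 15).
Sequential outcome (Deluxe, X) differs from the Nash profile (Plus, Z).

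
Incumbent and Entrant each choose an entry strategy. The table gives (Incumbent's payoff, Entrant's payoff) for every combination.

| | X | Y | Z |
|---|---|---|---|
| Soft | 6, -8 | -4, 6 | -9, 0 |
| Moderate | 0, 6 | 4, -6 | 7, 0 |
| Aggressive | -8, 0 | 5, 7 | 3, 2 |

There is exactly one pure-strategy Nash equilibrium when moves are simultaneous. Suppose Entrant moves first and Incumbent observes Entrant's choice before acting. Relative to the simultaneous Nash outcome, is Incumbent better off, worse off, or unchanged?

Incumbent best-responds to each possible Entrant move:
- X: BR = Soft, leader payoff -8.
- Y: BR = Aggressive, leader payoff 7.
- Z: BR = Moderate, leader payoff 0.
Among -8, 7, 0, the best is 7 at Y. Subgame-perfect outcome: (Aggressive, Y) with payoffs (5, 7).
For the simultaneous game, intersect best replies.
Incumbent's best replies: X→Soft; Y→Aggressive; Z→Moderate.
Entrant's best replies: Soft→Y; Moderate→X; Aggressive→Y.
Only (Aggressive, Y) has each player best-responding; Nash payoffs (5, 7).
Incumbent earns 5 sequentially versus 5 at the Nash outcome: unchanged.

unchanged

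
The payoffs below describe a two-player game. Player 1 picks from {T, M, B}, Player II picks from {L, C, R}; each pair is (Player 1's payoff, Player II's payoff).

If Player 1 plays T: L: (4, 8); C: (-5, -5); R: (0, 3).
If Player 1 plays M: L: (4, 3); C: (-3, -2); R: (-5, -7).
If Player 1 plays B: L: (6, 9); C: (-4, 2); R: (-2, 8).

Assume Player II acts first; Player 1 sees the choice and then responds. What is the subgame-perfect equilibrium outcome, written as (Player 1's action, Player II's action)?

Work backward from Player 1's decision.
- L: Player 1 compares 4, 4, 6 and picks B; Player II would get 9.
- C: Player 1 compares -5, -3, -4 and picks M; Player II would get -2.
- R: Player 1 compares 0, -5, -2 and picks T; Player II would get 3.
Player II's induced payoffs are 9, -2, 3, so Player II commits to L. Subgame-perfect outcome: (B, L) with payoffs (6, 9).

(B, L)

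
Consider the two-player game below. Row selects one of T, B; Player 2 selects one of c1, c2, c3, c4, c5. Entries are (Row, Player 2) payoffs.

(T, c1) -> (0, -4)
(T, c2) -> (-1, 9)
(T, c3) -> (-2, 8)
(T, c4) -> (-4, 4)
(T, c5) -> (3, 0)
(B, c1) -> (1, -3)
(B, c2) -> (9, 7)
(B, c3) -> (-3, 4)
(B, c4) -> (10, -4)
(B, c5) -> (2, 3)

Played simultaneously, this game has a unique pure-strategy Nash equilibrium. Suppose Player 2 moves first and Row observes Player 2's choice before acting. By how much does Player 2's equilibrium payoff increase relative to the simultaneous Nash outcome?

1

Work backward from Row's decision.
- c1: BR = B, leader payoff -3.
- c2: BR = B, leader payoff 7.
- c3: BR = T, leader payoff 8.
- c4: BR = B, leader payoff -4.
- c5: BR = T, leader payoff 0.
Maximizing over -3, 7, 8, -4, 0, Player 2 chooses c3. Subgame-perfect outcome: (T, c3) with payoffs (-2, 8).
Now find the simultaneous Nash equilibrium.
Row's best replies: c1→B; c2→B; c3→T; c4→B; c5→T.
Player 2's best replies: T→c2; B→c2.
Only (B, c2) has each player best-responding; Nash payoffs (9, 7).
Player 2's commitment gain: 8 − 7 = 1.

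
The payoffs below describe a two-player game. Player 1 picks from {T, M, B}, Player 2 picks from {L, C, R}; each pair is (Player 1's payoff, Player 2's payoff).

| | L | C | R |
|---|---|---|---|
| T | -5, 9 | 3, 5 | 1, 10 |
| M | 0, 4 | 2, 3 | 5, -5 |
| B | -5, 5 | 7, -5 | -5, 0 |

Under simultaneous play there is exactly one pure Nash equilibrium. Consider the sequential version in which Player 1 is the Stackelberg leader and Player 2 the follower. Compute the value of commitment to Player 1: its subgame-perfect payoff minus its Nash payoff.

1

Backward induction with Player 1 moving first.
- T: Player 2 compares 9, 5, 10 and picks R; Player 1 would get 1.
- M: Player 2 compares 4, 3, -5 and picks L; Player 1 would get 0.
- B: Player 2 compares 5, -5, 0 and picks L; Player 1 would get -5.
Maximizing over 1, 0, -5, Player 1 chooses T. Subgame-perfect outcome: (T, R) with payoffs (1, 10).
Now find the simultaneous Nash equilibrium.
Player 1's best replies: L→M; C→B; R→M.
Player 2's best replies: T→R; M→L; B→L.
The unique mutual best reply is (M, L), giving (0, 4).
Player 1's commitment gain: 1 − 0 = 1.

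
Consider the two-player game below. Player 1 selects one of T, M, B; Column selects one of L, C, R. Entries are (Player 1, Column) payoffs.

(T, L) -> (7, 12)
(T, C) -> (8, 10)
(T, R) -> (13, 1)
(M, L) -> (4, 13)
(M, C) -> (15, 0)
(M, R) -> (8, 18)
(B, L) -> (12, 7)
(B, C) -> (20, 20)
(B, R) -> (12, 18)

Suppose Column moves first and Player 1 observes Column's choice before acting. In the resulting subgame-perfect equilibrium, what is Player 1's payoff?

20

Player 1 best-responds to each possible Column move:
- L: Player 1 compares 7, 4, 12 and picks B; Column would get 7.
- C: Player 1 compares 8, 15, 20 and picks B; Column would get 20.
- R: Player 1 compares 13, 8, 12 and picks T; Column would get 1.
Column's induced payoffs are 7, 20, 1, so Column commits to C. Subgame-perfect outcome: (B, C) with payoffs (20, 20).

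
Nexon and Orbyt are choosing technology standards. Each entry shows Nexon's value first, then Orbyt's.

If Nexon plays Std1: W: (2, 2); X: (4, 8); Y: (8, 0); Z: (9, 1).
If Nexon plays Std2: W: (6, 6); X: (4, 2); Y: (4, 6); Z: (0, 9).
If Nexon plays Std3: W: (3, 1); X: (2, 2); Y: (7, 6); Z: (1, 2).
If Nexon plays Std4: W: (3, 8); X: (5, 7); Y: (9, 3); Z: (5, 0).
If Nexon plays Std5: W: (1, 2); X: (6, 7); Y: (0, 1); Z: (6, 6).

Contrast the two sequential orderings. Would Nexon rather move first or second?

If Nexon leads: Orbyt's best replies are Std1→X, Std2→Z, Std3→Y, Std4→W, Std5→X; Nexon's induced payoffs 4, 0, 7, 3, 6; outcome (Std3, Y), payoffs (7, 6).
If Orbyt leads: Nexon's best replies are W→Std2, X→Std5, Y→Std4, Z→Std1; Orbyt's induced payoffs 6, 7, 3, 1; outcome (Std5, X), payoffs (6, 7).
Nexon gets 7 moving first and 6 moving second, so Nexon prefers to move first.

first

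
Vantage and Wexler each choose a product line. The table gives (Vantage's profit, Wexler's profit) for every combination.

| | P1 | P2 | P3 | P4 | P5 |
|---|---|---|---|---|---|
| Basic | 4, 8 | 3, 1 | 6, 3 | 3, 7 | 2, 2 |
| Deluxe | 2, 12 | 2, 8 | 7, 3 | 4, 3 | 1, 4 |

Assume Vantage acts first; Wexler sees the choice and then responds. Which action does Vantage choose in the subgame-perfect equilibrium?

Backward induction with Vantage moving first.
- Basic → Wexler plays P1 (best of 8, 1, 3, 7, 2); Vantage gets 4.
- Deluxe → Wexler plays P1 (best of 12, 8, 3, 3, 4); Vantage gets 2.
Vantage's induced payoffs are 4, 2, so Vantage commits to Basic. Subgame-perfect outcome: (Basic, P1) with payoffs (4, 8).

Basic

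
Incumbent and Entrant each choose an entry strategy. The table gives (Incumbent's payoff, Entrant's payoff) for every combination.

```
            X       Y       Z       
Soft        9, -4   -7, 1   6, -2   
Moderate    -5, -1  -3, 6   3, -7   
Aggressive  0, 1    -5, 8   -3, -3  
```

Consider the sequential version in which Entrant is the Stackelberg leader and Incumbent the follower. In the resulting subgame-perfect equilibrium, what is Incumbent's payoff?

-3

Incumbent best-responds to each possible Entrant move:
- X: Incumbent compares 9, -5, 0 and picks Soft; Entrant would get -4.
- Y: Incumbent compares -7, -3, -5 and picks Moderate; Entrant would get 6.
- Z: Incumbent compares 6, 3, -3 and picks Soft; Entrant would get -2.
Among -4, 6, -2, the best is 6 at Y. Subgame-perfect outcome: (Moderate, Y) with payoffs (-3, 6).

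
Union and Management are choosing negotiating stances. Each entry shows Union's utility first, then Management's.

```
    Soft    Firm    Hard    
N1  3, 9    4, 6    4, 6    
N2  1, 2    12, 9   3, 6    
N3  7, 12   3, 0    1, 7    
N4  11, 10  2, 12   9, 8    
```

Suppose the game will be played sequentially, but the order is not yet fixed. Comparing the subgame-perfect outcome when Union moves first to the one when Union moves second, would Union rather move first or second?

first

If Union leads: Management's best replies are N1→Soft, N2→Firm, N3→Soft, N4→Firm; Union's induced payoffs 3, 12, 7, 2; outcome (N2, Firm), payoffs (12, 9).
If Management leads: Union's best replies are Soft→N4, Firm→N2, Hard→N4; Management's induced payoffs 10, 9, 8; outcome (N4, Soft), payoffs (11, 10).
Union gets 12 moving first and 11 moving second, so Union prefers to move first.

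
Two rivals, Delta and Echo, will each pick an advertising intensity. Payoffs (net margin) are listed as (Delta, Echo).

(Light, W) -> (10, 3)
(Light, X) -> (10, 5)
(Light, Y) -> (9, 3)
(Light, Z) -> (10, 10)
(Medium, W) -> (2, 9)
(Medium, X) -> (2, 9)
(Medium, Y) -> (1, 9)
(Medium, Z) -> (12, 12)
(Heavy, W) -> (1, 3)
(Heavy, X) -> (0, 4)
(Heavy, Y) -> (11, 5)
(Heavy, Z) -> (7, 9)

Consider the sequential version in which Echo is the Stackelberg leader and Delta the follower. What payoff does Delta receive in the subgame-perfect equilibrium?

12

Solve by backward induction (Echo leads).
- W: BR = Light, leader payoff 3.
- X: BR = Light, leader payoff 5.
- Y: BR = Heavy, leader payoff 5.
- Z: BR = Medium, leader payoff 12.
Maximizing over 3, 5, 5, 12, Echo chooses Z. Subgame-perfect outcome: (Medium, Z) with payoffs (12, 12).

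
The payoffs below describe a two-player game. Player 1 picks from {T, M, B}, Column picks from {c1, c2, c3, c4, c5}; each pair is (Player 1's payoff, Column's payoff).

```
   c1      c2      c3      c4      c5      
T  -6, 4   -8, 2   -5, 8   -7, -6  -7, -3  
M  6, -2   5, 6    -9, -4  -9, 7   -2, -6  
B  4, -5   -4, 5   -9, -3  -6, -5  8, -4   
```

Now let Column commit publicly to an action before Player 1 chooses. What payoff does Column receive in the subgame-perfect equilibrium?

Player 1 best-responds to each possible Column move:
- c1: Player 1 compares -6, 6, 4 and picks M; Column would get -2.
- c2: Player 1 compares -8, 5, -4 and picks M; Column would get 6.
- c3: Player 1 compares -5, -9, -9 and picks T; Column would get 8.
- c4: Player 1 compares -7, -9, -6 and picks B; Column would get -5.
- c5: Player 1 compares -7, -2, 8 and picks B; Column would get -4.
Among -2, 6, 8, -5, -4, the best is 8 at c3. Subgame-perfect outcome: (T, c3) with payoffs (-5, 8).

8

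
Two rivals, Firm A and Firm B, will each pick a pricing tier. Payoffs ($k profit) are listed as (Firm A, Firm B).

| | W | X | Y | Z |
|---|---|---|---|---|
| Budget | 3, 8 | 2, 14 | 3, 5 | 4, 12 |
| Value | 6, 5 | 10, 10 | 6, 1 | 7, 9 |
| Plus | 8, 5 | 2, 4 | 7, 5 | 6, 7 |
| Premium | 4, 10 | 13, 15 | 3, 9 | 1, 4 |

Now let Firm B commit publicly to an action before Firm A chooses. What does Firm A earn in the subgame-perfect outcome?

Firm A best-responds to each possible Firm B move:
- W: Firm A compares 3, 6, 8, 4 and picks Plus; Firm B would get 5.
- X: Firm A compares 2, 10, 2, 13 and picks Premium; Firm B would get 15.
- Y: Firm A compares 3, 6, 7, 3 and picks Plus; Firm B would get 5.
- Z: Firm A compares 4, 7, 6, 1 and picks Value; Firm B would get 9.
Maximizing over 5, 15, 5, 9, Firm B chooses X. Subgame-perfect outcome: (Premium, X) with payoffs (13, 15).

13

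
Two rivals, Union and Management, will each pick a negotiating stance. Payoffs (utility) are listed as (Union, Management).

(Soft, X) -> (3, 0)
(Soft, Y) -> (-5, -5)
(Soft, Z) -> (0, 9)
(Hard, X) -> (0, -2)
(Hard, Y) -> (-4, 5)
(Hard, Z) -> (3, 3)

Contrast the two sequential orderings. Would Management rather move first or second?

second

If Union leads: Management's best replies are Soft→Z, Hard→Y; Union's induced payoffs 0, -4; outcome (Soft, Z), payoffs (0, 9).
If Management leads: Union's best replies are X→Soft, Y→Hard, Z→Hard; Management's induced payoffs 0, 5, 3; outcome (Hard, Y), payoffs (-4, 5).
Management gets 5 moving first and 9 moving second, so Management prefers to move second.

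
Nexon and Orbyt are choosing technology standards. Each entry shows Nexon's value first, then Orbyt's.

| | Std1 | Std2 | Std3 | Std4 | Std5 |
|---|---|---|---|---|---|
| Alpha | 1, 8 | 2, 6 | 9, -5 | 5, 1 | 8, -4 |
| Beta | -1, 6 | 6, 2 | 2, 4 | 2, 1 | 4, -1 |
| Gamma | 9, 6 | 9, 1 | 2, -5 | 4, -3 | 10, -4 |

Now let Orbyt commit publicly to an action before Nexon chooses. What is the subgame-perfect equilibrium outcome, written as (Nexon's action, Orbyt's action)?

Nexon best-responds to each possible Orbyt move:
- Std1: Nexon compares 1, -1, 9 and picks Gamma; Orbyt would get 6.
- Std2: Nexon compares 2, 6, 9 and picks Gamma; Orbyt would get 1.
- Std3: Nexon compares 9, 2, 2 and picks Alpha; Orbyt would get -5.
- Std4: Nexon compares 5, 2, 4 and picks Alpha; Orbyt would get 1.
- Std5: Nexon compares 8, 4, 10 and picks Gamma; Orbyt would get -4.
Among 6, 1, -5, 1, -4, the best is 6 at Std1. Subgame-perfect outcome: (Gamma, Std1) with payoffs (9, 6).

(Gamma, Std1)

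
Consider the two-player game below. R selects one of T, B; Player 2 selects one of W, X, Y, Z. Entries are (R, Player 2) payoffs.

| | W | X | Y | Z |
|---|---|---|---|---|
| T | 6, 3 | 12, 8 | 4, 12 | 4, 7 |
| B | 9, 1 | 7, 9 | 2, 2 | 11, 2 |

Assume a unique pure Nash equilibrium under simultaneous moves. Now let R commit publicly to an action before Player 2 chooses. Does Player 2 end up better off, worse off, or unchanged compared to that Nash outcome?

Work backward from Player 2's decision.
- T → Player 2 plays Y (best of 3, 8, 12, 7); R gets 4.
- B → Player 2 plays X (best of 1, 9, 2, 2); R gets 7.
R's induced payoffs are 4, 7, so R commits to B. Subgame-perfect outcome: (B, X) with payoffs (7, 9).
Under simultaneous play:
R's best replies: W→B; X→T; Y→T; Z→B.
Player 2's best replies: T→Y; B→X.
Only (T, Y) has each player best-responding; Nash payoffs (4, 12).
Player 2 earns 9 sequentially versus 12 at the Nash outcome: worse off.

worse off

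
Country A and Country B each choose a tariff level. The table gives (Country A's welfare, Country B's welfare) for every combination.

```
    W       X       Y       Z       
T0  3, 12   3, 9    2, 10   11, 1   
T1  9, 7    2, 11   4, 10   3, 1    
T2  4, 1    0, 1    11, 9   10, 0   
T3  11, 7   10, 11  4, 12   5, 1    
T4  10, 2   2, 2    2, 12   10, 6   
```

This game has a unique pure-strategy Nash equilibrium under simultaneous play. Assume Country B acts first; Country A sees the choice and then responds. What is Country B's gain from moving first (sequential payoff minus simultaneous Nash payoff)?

2

Solve by backward induction (Country B leads).
- W: BR = T3, leader payoff 7.
- X: BR = T3, leader payoff 11.
- Y: BR = T2, leader payoff 9.
- Z: BR = T0, leader payoff 1.
Country B's induced payoffs are 7, 11, 9, 1, so Country B commits to X. Subgame-perfect outcome: (T3, X) with payoffs (10, 11).
Under simultaneous play:
Country A's best replies: W→T3; X→T3; Y→T2; Z→T0.
Country B's best replies: T0→W; T1→X; T2→Y; T3→Y; T4→Y.
Only (T2, Y) has each player best-responding; Nash payoffs (11, 9).
Country B's commitment gain: 11 − 9 = 2.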